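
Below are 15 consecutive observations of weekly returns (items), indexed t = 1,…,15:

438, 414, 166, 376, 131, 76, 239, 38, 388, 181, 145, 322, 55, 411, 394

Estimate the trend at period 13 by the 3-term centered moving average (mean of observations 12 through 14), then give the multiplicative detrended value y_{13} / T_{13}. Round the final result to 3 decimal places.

0.209

Trend T_13 = (322 + 55 + 411) / 3 = 788/3 = 262.66667
Ratio to trend: 55 / 262.66667 = 0.209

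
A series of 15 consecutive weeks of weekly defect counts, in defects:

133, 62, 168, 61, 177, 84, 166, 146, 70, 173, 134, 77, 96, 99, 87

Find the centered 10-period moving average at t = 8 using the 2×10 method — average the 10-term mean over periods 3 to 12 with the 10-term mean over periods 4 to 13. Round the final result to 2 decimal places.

Sum over 3–12: 168 + 61 + 177 + 84 + 166 + 146 + 70 + 173 + 134 + 77 = 1256
Sum over 4–13: 61 + 177 + 84 + 166 + 146 + 70 + 173 + 134 + 77 + 96 = 1184
CMA at t=8 = (1256 + 1184) / (2·10) = 2440 / 20 = 122.00

122.00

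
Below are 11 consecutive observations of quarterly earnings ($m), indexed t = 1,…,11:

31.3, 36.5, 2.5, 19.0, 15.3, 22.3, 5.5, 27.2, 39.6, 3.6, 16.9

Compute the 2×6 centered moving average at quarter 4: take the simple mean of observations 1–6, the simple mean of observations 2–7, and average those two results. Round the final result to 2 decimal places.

Sum over 1–6: 31.3 + 36.5 + 2.5 + 19.0 + 15.3 + 22.3 = 126.9
Sum over 2–7: 36.5 + 2.5 + 19.0 + 15.3 + 22.3 + 5.5 = 101.1
CMA at t=4 = (126.9 + 101.1) / (2·6) = 228.0 / 12 = 19.00

19.00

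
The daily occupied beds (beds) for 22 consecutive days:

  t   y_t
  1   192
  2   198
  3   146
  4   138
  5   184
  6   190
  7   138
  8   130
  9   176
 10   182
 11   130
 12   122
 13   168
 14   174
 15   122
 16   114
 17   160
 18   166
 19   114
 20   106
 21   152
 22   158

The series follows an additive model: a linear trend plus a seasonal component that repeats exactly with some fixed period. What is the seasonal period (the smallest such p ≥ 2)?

First differences y_{t+1} − y_t: 6, -52, -8, 46, 6, -52, -8, 46, 6, -52, …
The difference pattern repeats every 4 terms and not for any smaller step, so p = 4.

4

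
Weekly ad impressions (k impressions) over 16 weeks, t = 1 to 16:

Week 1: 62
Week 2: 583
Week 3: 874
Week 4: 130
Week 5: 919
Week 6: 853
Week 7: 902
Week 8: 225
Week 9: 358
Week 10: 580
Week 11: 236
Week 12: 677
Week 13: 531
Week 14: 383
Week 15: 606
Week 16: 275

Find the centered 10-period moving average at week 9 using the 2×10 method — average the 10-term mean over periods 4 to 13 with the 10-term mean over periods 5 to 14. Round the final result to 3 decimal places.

553.750

Sum over 4–13: 130 + 919 + 853 + 902 + 225 + 358 + 580 + 236 + 677 + 531 = 5411
Sum over 5–14: 919 + 853 + 902 + 225 + 358 + 580 + 236 + 677 + 531 + 383 = 5664
CMA at t=9 = (5411 + 5664) / (2·10) = 11075 / 20 = 553.750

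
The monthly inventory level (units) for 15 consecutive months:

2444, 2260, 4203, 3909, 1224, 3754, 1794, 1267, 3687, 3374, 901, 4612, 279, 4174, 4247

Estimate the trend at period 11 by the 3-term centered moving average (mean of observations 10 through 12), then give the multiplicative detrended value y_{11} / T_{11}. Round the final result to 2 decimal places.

0.30

Trend T_11 = (3374 + 901 + 4612) / 3 = 8887/3 = 2962.3333
Ratio to trend: 901 / 2962.3333 = 0.30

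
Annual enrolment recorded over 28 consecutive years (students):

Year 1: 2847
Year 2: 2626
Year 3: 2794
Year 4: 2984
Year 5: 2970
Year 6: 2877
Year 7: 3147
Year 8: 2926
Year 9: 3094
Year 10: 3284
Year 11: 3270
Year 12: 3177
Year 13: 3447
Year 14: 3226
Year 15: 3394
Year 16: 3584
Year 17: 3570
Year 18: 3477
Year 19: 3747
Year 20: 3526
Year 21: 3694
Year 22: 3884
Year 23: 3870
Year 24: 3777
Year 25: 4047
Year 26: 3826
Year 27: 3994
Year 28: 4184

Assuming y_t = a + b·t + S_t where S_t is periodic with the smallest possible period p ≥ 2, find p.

6

First differences y_{t+1} − y_t: -221, 168, 190, -14, -93, 270, -221, 168, 190, -14, -93, 270, -221, 168, …
The difference pattern repeats every 6 terms and not for any smaller step, so p = 6.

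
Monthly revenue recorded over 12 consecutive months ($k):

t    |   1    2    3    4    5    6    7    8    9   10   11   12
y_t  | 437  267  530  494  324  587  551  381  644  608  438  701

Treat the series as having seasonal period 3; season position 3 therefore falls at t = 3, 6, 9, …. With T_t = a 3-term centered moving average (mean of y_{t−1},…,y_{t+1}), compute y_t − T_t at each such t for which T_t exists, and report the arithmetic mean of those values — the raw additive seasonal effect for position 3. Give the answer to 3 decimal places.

99.667

Season position 3 occurs at t = 3, 6, 9 (where T_t is defined).
t=3: T_3 = 430.33333; y_3 − T_3 = 530 − 430.33333 = 99.66667
t=6: T_6 = 487.33333; y_6 − T_6 = 587 − 487.33333 = 99.66667
t=9: T_9 = 544.33333; y_9 − T_9 = 644 − 544.33333 = 99.66667
Mean deviation: (99.66667 + 99.66667 + 99.66667) / 3 = 99.667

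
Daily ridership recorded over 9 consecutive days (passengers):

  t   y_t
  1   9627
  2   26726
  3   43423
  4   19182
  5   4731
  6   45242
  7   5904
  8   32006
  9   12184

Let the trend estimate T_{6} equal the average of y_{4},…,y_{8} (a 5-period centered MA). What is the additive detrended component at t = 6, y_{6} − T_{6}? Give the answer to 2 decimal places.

23829.00

Trend T_6 = (19182 + 4731 + 45242 + 5904 + 32006) / 5 = 107065/5 = 21413.0000
Detrended value: 45242 − 21413.0000 = 23829.00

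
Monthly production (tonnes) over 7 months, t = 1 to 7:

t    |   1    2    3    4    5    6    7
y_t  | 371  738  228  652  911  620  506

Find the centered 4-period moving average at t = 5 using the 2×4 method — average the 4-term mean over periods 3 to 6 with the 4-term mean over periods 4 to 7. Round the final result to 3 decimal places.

637.500

Sum over 3–6: 228 + 652 + 911 + 620 = 2411
Sum over 4–7: 652 + 911 + 620 + 506 = 2689
CMA at t=5 = (2411 + 2689) / (2·4) = 5100 / 8 = 637.500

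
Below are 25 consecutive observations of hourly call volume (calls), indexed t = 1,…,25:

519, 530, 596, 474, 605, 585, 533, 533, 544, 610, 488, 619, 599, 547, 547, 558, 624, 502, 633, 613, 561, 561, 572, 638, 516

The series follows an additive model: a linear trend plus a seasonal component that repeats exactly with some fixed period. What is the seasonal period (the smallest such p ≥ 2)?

7

First differences y_{t+1} − y_t: 11, 66, -122, 131, -20, -52, 0, 11, 66, -122, 131, -20, -52, 0, 11, 66, …
The difference pattern repeats every 7 terms and not for any smaller step, so p = 7.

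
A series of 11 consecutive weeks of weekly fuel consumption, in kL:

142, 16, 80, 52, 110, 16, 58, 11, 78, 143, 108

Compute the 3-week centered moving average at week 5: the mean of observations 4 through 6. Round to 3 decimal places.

Sum of periods 4–6: 52 + 110 + 16 = 178
Divide by 3: 178 / 3 = 59.333

59.333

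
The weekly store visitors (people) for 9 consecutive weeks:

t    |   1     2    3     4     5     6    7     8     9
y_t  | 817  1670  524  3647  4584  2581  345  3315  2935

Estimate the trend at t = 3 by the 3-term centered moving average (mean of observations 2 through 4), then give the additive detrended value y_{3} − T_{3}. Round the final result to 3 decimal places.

-1423.000

Trend T_3 = (1670 + 524 + 3647) / 3 = 5841/3 = 1947.00000
Detrended value: 524 − 1947.00000 = -1423.000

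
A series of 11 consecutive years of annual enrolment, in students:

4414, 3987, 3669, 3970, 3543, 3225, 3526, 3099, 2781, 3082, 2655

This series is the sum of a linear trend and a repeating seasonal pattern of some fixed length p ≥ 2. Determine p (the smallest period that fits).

First differences y_{t+1} − y_t: -427, -318, 301, -427, -318, 301, -427, -318, …
The difference pattern repeats every 3 terms and not for any smaller step, so p = 3.

3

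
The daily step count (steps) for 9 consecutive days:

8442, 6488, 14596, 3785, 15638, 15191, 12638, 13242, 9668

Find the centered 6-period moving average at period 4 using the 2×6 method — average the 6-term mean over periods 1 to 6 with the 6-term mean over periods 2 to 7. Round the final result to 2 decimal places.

11039.67

Sum over 1–6: 8442 + 6488 + 14596 + 3785 + 15638 + 15191 = 64140
Sum over 2–7: 6488 + 14596 + 3785 + 15638 + 15191 + 12638 = 68336
CMA at t=4 = (64140 + 68336) / (2·6) = 132476 / 12 = 11039.67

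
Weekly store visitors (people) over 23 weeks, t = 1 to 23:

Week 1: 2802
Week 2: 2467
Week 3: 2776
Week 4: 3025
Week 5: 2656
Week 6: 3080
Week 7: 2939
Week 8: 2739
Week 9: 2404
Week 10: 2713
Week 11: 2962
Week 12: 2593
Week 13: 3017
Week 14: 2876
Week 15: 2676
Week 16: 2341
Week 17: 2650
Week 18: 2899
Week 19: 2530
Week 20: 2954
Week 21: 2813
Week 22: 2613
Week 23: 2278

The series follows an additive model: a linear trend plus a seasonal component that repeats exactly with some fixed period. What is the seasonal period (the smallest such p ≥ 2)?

First differences y_{t+1} − y_t: -335, 309, 249, -369, 424, -141, -200, -335, 309, 249, -369, 424, -141, -200, -335, 309, …
The difference pattern repeats every 7 terms and not for any smaller step, so p = 7.

7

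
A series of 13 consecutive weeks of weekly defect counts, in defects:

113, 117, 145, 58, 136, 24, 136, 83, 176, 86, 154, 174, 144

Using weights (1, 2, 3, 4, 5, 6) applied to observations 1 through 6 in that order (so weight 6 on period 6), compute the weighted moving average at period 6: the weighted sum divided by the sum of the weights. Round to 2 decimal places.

87.52

Weighted sum: 1·113 + 2·117 + 3·145 + 4·58 + 5·136 + 6·24 = 113 + 234 + 435 + 232 + 680 + 144 = 1838
Weight total: 1 + 2 + 3 + 4 + 5 + 6 = 21
WMA = 1838 / 21 = 87.52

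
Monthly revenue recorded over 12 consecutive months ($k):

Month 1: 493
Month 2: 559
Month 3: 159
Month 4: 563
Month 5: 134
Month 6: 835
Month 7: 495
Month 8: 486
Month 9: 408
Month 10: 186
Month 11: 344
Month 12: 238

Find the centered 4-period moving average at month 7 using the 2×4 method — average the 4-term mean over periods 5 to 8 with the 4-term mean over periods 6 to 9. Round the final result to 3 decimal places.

521.750

Sum over 5–8: 134 + 835 + 495 + 486 = 1950
Sum over 6–9: 835 + 495 + 486 + 408 = 2224
CMA at t=7 = (1950 + 2224) / (2·4) = 4174 / 8 = 521.750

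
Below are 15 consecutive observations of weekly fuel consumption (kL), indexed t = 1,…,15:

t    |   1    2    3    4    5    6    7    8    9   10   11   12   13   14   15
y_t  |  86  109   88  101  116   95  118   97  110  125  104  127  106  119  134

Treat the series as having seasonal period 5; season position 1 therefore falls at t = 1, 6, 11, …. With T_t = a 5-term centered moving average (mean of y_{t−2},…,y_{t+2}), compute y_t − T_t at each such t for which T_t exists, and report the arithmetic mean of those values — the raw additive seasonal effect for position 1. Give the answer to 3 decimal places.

Season position 1 occurs at t = 6, 11 (where T_t is defined).
t=6: T_6 = 105.40000; y_6 − T_6 = 95 − 105.40000 = -10.40000
t=11: T_11 = 114.40000; y_11 − T_11 = 104 − 114.40000 = -10.40000
Mean deviation: (-10.40000 + -10.40000) / 2 = -10.400

-10.400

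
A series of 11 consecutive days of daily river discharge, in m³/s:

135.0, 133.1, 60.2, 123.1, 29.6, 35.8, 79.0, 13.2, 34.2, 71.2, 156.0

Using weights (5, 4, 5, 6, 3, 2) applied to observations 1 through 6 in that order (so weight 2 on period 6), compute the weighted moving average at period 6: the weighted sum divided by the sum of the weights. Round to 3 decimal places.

Weighted sum: 5·135.0 + 4·133.1 + 5·60.2 + 6·123.1 + 3·29.6 + 2·35.8 = 675.0 + 532.4 + 301.0 + 738.6 + 88.8 + 71.6 = 2407.4
Weight total: 5 + 4 + 5 + 6 + 3 + 2 = 25
WMA = 2407.4 / 25 = 96.296

96.296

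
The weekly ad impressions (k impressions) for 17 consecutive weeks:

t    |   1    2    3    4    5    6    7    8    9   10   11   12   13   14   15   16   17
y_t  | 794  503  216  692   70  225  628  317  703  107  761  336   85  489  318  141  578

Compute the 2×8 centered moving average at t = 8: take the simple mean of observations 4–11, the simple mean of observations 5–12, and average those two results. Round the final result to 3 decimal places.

415.625

Sum over 4–11: 692 + 70 + 225 + 628 + 317 + 703 + 107 + 761 = 3503
Sum over 5–12: 70 + 225 + 628 + 317 + 703 + 107 + 761 + 336 = 3147
CMA at t=8 = (3503 + 3147) / (2·8) = 6650 / 16 = 415.625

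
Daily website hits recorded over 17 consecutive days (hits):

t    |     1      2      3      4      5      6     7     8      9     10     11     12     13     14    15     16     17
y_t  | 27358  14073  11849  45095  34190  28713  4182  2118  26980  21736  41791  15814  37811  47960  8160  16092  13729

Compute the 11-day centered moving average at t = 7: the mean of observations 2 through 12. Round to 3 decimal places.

Sum of periods 2–12: 14073 + 11849 + 45095 + 34190 + 28713 + 4182 + 2118 + 26980 + 21736 + 41791 + 15814 = 246541
Divide by 11: 246541 / 11 = 22412.818

22412.818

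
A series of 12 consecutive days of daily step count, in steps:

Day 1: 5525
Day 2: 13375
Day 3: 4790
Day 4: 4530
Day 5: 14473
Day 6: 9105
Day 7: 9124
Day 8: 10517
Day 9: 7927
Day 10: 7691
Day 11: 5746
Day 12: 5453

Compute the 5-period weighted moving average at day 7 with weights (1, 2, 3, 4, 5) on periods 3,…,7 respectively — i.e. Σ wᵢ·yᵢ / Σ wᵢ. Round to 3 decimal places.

9287.267

Weighted sum: 1·4790 + 2·4530 + 3·14473 + 4·9105 + 5·9124 = 4790 + 9060 + 43419 + 36420 + 45620 = 139309
Weight total: 1 + 2 + 3 + 4 + 5 = 15
WMA = 139309 / 15 = 9287.267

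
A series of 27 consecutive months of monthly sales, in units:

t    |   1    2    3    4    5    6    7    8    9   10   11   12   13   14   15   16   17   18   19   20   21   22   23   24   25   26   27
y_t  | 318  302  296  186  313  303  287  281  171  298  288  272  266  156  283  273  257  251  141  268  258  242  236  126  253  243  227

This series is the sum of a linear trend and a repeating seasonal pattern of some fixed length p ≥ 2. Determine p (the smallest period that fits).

First differences y_{t+1} − y_t: -16, -6, -110, 127, -10, -16, -6, -110, 127, -10, -16, -6, …
The difference pattern repeats every 5 terms and not for any smaller step, so p = 5.

5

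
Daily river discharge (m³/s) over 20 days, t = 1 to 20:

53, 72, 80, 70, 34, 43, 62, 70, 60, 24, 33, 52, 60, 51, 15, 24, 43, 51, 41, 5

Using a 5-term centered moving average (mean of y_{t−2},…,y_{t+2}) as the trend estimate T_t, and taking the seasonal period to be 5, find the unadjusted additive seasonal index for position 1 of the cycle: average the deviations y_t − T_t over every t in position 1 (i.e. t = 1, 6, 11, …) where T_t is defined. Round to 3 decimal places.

Season position 1 occurs at t = 6, 11, 16 (where T_t is defined).
t=6: T_6 = 55.80000; y_6 − T_6 = 43 − 55.80000 = -12.80000
t=11: T_11 = 45.80000; y_11 − T_11 = 33 − 45.80000 = -12.80000
t=16: T_16 = 36.80000; y_16 − T_16 = 24 − 36.80000 = -12.80000
Mean deviation: (-12.80000 + -12.80000 + -12.80000) / 3 = -12.800

-12.800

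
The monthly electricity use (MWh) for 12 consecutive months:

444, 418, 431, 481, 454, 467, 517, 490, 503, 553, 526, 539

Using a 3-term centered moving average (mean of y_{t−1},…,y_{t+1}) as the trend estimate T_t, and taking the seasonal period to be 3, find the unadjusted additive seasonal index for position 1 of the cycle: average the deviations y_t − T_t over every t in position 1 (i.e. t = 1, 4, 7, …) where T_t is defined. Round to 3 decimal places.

Season position 1 occurs at t = 4, 7, 10 (where T_t is defined).
t=4: T_4 = 455.33333; y_4 − T_4 = 481 − 455.33333 = 25.66667
t=7: T_7 = 491.33333; y_7 − T_7 = 517 − 491.33333 = 25.66667
t=10: T_10 = 527.33333; y_10 − T_10 = 553 − 527.33333 = 25.66667
Mean deviation: (25.66667 + 25.66667 + 25.66667) / 3 = 25.667

25.667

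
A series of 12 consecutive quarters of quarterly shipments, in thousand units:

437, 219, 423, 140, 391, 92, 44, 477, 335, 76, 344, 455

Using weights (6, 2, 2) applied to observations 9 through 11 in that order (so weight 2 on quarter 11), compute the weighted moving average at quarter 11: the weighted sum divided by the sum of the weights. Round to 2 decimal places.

Weighted sum: 6·335 + 2·76 + 2·344 = 2010 + 152 + 688 = 2850
Weight total: 6 + 2 + 2 = 10
WMA = 2850 / 10 = 285.00

285.00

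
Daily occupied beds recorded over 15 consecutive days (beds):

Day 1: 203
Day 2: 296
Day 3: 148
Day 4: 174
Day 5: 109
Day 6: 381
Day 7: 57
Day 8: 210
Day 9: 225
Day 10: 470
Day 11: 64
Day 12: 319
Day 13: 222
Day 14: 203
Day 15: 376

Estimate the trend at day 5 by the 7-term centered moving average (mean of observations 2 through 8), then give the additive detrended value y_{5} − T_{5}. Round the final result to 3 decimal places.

-87.429

Trend T_5 = (296 + 148 + 174 + 109 + 381 + 57 + 210) / 7 = 1375/7 = 196.42857
Detrended value: 109 − 196.42857 = -87.429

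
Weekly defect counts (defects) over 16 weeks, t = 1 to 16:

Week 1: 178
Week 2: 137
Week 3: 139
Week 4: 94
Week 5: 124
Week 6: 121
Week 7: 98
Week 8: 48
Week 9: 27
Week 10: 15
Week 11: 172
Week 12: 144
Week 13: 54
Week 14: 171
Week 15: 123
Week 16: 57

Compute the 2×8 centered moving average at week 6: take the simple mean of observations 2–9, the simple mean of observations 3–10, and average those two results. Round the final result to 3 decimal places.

90.875

Sum over 2–9: 137 + 139 + 94 + 124 + 121 + 98 + 48 + 27 = 788
Sum over 3–10: 139 + 94 + 124 + 121 + 98 + 48 + 27 + 15 = 666
CMA at t=6 = (788 + 666) / (2·8) = 1454 / 16 = 90.875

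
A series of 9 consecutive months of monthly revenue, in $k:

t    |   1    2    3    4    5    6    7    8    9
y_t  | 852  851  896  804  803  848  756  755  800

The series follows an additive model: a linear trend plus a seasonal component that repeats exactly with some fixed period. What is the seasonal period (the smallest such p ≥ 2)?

First differences y_{t+1} − y_t: -1, 45, -92, -1, 45, -92, -1, 45, …
The difference pattern repeats every 3 terms and not for any smaller step, so p = 3.

3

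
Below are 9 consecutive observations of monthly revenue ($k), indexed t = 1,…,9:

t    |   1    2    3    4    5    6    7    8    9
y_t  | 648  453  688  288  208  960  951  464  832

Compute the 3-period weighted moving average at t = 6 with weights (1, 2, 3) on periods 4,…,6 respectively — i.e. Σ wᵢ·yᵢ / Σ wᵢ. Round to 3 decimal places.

Weighted sum: 1·288 + 2·208 + 3·960 = 288 + 416 + 2880 = 3584
Weight total: 1 + 2 + 3 = 6
WMA = 3584 / 6 = 597.333

597.333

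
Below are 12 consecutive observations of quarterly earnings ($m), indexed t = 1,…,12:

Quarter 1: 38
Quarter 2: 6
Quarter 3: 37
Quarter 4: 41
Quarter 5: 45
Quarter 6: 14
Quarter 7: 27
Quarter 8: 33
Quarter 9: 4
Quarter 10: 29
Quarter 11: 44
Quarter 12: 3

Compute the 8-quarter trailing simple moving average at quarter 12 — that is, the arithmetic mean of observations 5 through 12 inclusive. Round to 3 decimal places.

Sum of periods 5–12: 45 + 14 + 27 + 33 + 4 + 29 + 44 + 3 = 199
Divide by 8: 199 / 8 = 24.875

24.875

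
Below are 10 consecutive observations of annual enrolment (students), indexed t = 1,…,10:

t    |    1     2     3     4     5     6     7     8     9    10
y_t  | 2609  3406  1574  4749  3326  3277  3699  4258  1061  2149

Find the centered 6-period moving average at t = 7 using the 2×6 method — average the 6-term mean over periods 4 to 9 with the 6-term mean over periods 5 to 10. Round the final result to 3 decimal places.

Sum over 4–9: 4749 + 3326 + 3277 + 3699 + 4258 + 1061 = 20370
Sum over 5–10: 3326 + 3277 + 3699 + 4258 + 1061 + 2149 = 17770
CMA at t=7 = (20370 + 17770) / (2·6) = 38140 / 12 = 3178.333

3178.333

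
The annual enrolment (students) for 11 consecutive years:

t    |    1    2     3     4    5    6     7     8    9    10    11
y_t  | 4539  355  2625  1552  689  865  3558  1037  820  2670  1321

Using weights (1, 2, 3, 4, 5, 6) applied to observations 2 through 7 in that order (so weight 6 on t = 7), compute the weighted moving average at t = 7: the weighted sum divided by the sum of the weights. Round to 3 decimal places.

Weighted sum: 1·355 + 2·2625 + 3·1552 + 4·689 + 5·865 + 6·3558 = 355 + 5250 + 4656 + 2756 + 4325 + 21348 = 38690
Weight total: 1 + 2 + 3 + 4 + 5 + 6 = 21
WMA = 38690 / 21 = 1842.381

1842.381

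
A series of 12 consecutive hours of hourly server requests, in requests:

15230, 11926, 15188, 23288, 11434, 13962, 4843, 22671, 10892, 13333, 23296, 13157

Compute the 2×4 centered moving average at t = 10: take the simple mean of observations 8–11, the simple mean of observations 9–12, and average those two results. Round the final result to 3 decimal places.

Sum over 8–11: 22671 + 10892 + 13333 + 23296 = 70192
Sum over 9–12: 10892 + 13333 + 23296 + 13157 = 60678
CMA at t=10 = (70192 + 60678) / (2·4) = 130870 / 8 = 16358.750

16358.750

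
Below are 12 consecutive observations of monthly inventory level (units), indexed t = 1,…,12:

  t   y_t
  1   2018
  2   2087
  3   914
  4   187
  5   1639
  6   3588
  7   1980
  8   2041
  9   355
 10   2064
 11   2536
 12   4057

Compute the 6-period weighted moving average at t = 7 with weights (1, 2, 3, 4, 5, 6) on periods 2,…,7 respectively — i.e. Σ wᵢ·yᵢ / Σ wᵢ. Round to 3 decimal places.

1945.333

Weighted sum: 1·2087 + 2·914 + 3·187 + 4·1639 + 5·3588 + 6·1980 = 2087 + 1828 + 561 + 6556 + 17940 + 11880 = 40852
Weight total: 1 + 2 + 3 + 4 + 5 + 6 = 21
WMA = 40852 / 21 = 1945.333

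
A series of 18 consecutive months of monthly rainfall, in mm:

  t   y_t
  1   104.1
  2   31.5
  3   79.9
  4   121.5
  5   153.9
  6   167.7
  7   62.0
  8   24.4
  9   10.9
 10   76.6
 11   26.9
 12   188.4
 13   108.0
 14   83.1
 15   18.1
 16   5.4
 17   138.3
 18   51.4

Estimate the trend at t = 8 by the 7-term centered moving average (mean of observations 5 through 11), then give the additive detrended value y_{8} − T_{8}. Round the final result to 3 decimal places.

-50.229

Trend T_8 = (153.9 + 167.7 + 62.0 + 24.4 + 10.9 + 76.6 + 26.9) / 7 = 522.4/7 = 74.62857
Detrended value: 24.4 − 74.62857 = -50.229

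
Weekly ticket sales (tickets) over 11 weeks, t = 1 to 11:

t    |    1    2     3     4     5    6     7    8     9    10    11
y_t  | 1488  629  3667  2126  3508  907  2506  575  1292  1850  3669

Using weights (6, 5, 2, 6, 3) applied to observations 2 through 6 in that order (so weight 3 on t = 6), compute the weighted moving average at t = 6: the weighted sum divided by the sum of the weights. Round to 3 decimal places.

Weighted sum: 6·629 + 5·3667 + 2·2126 + 6·3508 + 3·907 = 3774 + 18335 + 4252 + 21048 + 2721 = 50130
Weight total: 6 + 5 + 2 + 6 + 3 = 22
WMA = 50130 / 22 = 2278.636

2278.636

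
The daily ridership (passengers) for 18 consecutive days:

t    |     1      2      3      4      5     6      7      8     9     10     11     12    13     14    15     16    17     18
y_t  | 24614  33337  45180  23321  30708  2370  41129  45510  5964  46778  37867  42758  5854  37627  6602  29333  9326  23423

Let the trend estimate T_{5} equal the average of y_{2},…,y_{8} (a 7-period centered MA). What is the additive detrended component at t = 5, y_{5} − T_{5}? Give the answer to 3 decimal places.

-942.714

Trend T_5 = (33337 + 45180 + 23321 + 30708 + 2370 + 41129 + 45510) / 7 = 221555/7 = 31650.71429
Detrended value: 30708 − 31650.71429 = -942.714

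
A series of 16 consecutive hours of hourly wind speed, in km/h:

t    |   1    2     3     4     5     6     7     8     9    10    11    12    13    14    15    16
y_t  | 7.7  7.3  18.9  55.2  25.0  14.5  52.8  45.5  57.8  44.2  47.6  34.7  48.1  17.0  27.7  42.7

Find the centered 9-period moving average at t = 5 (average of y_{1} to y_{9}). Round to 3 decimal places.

31.633

Sum of periods 1–9: 7.7 + 7.3 + 18.9 + 55.2 + 25.0 + 14.5 + 52.8 + 45.5 + 57.8 = 284.7
Divide by 9: 284.7 / 9 = 31.633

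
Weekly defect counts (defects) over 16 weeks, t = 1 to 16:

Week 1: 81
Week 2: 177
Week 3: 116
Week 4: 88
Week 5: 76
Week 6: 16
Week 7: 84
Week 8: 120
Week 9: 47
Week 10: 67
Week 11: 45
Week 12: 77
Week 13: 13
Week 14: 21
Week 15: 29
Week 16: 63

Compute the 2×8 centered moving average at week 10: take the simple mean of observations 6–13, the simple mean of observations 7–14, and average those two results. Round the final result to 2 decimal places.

58.94

Sum over 6–13: 16 + 84 + 120 + 47 + 67 + 45 + 77 + 13 = 469
Sum over 7–14: 84 + 120 + 47 + 67 + 45 + 77 + 13 + 21 = 474
CMA at t=10 = (469 + 474) / (2·8) = 943 / 16 = 58.94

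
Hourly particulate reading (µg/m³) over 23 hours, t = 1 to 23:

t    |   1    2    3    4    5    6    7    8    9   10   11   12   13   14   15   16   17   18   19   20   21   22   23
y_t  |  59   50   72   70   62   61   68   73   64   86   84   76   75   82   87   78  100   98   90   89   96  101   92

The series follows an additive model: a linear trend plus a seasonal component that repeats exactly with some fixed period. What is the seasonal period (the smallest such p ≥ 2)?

First differences y_{t+1} − y_t: -9, 22, -2, -8, -1, 7, 5, -9, 22, -2, -8, -1, 7, 5, -9, 22, …
The difference pattern repeats every 7 terms and not for any smaller step, so p = 7.

7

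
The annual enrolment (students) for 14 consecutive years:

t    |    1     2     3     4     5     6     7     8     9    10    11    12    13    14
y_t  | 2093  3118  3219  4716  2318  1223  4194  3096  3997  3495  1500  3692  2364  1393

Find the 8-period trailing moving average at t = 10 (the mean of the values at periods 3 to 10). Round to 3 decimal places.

Sum of periods 3–10: 3219 + 4716 + 2318 + 1223 + 4194 + 3096 + 3997 + 3495 = 26258
Divide by 8: 26258 / 8 = 3282.250

3282.250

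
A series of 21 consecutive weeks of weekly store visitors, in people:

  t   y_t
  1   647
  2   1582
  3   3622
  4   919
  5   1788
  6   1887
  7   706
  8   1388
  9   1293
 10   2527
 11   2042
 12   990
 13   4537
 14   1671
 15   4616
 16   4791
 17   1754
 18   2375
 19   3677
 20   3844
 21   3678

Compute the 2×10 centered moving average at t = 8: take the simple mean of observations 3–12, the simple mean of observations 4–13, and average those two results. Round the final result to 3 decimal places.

Sum over 3–12: 3622 + 919 + 1788 + 1887 + 706 + 1388 + 1293 + 2527 + 2042 + 990 = 17162
Sum over 4–13: 919 + 1788 + 1887 + 706 + 1388 + 1293 + 2527 + 2042 + 990 + 4537 = 18077
CMA at t=8 = (17162 + 18077) / (2·10) = 35239 / 20 = 1761.950

1761.950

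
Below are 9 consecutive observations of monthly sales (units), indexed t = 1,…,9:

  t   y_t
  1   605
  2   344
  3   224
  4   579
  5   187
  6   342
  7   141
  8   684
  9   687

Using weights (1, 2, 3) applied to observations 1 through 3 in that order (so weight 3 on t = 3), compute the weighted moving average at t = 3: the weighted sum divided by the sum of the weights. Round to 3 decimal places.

327.500

Weighted sum: 1·605 + 2·344 + 3·224 = 605 + 688 + 672 = 1965
Weight total: 1 + 2 + 3 = 6
WMA = 1965 / 6 = 327.500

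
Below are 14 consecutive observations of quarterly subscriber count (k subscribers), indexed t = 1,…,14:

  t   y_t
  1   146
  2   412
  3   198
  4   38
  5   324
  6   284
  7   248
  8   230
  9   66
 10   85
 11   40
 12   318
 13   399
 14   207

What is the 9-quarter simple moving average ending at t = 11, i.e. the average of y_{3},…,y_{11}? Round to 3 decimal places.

Sum of periods 3–11: 198 + 38 + 324 + 284 + 248 + 230 + 66 + 85 + 40 = 1513
Divide by 9: 1513 / 9 = 168.111

168.111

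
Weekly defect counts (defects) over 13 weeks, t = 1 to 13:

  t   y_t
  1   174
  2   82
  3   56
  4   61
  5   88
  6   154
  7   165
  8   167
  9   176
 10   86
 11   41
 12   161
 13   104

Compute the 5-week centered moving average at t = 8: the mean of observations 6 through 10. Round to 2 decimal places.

Sum of periods 6–10: 154 + 165 + 167 + 176 + 86 = 748
Divide by 5: 748 / 5 = 149.60

149.60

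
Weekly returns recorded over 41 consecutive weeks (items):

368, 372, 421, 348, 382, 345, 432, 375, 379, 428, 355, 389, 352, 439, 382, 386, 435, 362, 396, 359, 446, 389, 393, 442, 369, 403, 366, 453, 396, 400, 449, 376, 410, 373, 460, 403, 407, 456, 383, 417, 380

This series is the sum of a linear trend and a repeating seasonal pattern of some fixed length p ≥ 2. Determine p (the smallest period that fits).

7

First differences y_{t+1} − y_t: 4, 49, -73, 34, -37, 87, -57, 4, 49, -73, 34, -37, 87, -57, 4, 49, …
The difference pattern repeats every 7 terms and not for any smaller step, so p = 7.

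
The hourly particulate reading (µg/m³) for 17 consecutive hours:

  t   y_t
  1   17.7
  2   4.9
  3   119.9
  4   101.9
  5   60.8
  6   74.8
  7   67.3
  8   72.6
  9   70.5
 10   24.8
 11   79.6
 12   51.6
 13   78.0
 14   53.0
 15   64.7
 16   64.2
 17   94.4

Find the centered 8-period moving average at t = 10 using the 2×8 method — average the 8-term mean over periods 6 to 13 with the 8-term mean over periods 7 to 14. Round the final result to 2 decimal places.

63.54

Sum over 6–13: 74.8 + 67.3 + 72.6 + 70.5 + 24.8 + 79.6 + 51.6 + 78.0 = 519.2
Sum over 7–14: 67.3 + 72.6 + 70.5 + 24.8 + 79.6 + 51.6 + 78.0 + 53.0 = 497.4
CMA at t=10 = (519.2 + 497.4) / (2·8) = 1016.6 / 16 = 63.54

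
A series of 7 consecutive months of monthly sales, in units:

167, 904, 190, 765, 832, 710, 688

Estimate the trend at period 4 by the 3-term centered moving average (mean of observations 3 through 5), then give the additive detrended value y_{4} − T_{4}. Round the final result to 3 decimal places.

169.333

Trend T_4 = (190 + 765 + 832) / 3 = 1787/3 = 595.66667
Detrended value: 765 − 595.66667 = 169.333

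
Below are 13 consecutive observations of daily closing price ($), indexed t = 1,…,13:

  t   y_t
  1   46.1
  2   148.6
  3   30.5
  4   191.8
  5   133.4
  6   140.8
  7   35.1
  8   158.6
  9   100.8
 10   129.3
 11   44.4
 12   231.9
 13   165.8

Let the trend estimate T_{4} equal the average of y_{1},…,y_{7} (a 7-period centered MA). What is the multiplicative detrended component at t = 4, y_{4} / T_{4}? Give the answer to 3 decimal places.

Trend T_4 = (46.1 + 148.6 + 30.5 + 191.8 + 133.4 + 140.8 + 35.1) / 7 = 726.3/7 = 103.75714
Ratio to trend: 191.8 / 103.75714 = 1.849

1.849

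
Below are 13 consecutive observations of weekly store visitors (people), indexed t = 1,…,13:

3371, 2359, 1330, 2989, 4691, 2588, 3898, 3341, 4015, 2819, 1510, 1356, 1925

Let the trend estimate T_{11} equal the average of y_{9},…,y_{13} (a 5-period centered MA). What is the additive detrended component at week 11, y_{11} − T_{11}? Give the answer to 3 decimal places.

Trend T_11 = (4015 + 2819 + 1510 + 1356 + 1925) / 5 = 11625/5 = 2325.00000
Detrended value: 1510 − 2325.00000 = -815.000

-815.000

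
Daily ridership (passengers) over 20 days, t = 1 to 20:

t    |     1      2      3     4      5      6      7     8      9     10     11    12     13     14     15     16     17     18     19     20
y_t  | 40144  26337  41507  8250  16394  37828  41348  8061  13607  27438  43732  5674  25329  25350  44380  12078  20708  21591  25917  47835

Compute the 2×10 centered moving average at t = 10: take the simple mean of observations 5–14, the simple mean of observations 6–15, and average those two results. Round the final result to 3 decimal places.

Sum over 5–14: 16394 + 37828 + 41348 + 8061 + 13607 + 27438 + 43732 + 5674 + 25329 + 25350 = 244761
Sum over 6–15: 37828 + 41348 + 8061 + 13607 + 27438 + 43732 + 5674 + 25329 + 25350 + 44380 = 272747
CMA at t=10 = (244761 + 272747) / (2·10) = 517508 / 20 = 25875.400

25875.400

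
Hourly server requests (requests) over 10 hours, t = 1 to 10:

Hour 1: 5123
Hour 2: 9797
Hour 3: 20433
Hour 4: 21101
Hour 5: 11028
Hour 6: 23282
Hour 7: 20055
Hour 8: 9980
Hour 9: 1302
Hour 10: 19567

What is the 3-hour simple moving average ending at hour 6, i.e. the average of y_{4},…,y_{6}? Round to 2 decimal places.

Sum of periods 4–6: 21101 + 11028 + 23282 = 55411
Divide by 3: 55411 / 3 = 18470.33

18470.33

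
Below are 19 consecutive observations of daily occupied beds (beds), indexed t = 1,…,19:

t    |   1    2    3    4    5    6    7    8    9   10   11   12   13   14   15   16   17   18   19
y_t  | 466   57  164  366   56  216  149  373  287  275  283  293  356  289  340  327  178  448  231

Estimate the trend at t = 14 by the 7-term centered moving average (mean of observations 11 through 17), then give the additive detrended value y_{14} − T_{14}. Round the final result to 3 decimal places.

-6.143

Trend T_14 = (283 + 293 + 356 + 289 + 340 + 327 + 178) / 7 = 2066/7 = 295.14286
Detrended value: 289 − 295.14286 = -6.143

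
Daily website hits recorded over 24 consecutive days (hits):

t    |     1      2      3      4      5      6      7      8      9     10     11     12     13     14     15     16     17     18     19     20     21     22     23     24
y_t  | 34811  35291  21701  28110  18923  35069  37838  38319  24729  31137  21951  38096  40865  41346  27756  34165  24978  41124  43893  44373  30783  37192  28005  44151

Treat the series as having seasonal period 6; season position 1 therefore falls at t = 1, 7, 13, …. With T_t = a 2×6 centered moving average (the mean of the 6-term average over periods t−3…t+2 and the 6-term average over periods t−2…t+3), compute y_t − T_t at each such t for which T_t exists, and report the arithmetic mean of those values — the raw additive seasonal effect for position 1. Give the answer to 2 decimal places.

Season position 1 occurs at t = 7, 13, 19 (where T_t is defined).
t=7: T_7 = 30750.2500; y_7 − T_7 = 37838 − 30750.2500 = 7087.7500
t=13: T_13 = 33777.5000; y_13 − T_13 = 40865 − 33777.5000 = 7087.5000
t=19: T_19 = 36804.9167; y_19 − T_19 = 43893 − 36804.9167 = 7088.0833
Mean deviation: (7087.7500 + 7087.5000 + 7088.0833) / 3 = 7087.78

7087.78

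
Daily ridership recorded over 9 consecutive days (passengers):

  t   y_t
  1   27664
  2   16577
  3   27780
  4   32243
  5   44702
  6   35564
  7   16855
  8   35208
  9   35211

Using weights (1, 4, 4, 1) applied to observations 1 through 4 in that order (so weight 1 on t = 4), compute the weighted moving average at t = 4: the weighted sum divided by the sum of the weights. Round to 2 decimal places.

Weighted sum: 1·27664 + 4·16577 + 4·27780 + 1·32243 = 27664 + 66308 + 111120 + 32243 = 237335
Weight total: 1 + 4 + 4 + 1 = 10
WMA = 237335 / 10 = 23733.50

23733.50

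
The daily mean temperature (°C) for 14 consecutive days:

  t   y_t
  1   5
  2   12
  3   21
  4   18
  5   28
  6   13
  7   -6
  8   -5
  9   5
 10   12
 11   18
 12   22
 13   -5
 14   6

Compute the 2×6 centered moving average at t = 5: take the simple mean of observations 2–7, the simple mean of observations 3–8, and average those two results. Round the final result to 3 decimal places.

12.917

Sum over 2–7: 12 + 21 + 18 + 28 + 13 + (-6) = 86
Sum over 3–8: 21 + 18 + 28 + 13 + (-6) + (-5) = 69
CMA at t=5 = (86 + 69) / (2·6) = 155 / 12 = 12.917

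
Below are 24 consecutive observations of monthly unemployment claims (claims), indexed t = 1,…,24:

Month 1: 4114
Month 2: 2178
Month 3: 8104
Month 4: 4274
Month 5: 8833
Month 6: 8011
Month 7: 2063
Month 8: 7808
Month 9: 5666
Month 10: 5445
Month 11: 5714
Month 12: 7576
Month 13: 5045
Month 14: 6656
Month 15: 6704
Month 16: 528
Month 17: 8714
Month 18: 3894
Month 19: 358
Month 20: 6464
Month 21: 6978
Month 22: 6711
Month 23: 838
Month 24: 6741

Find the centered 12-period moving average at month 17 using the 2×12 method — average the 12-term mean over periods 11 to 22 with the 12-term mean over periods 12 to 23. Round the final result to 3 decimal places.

5242.000

Sum over 11–22: 5714 + 7576 + 5045 + 6656 + 6704 + 528 + 8714 + 3894 + 358 + 6464 + 6978 + 6711 = 65342
Sum over 12–23: 7576 + 5045 + 6656 + 6704 + 528 + 8714 + 3894 + 358 + 6464 + 6978 + 6711 + 838 = 60466
CMA at t=17 = (65342 + 60466) / (2·12) = 125808 / 24 = 5242.000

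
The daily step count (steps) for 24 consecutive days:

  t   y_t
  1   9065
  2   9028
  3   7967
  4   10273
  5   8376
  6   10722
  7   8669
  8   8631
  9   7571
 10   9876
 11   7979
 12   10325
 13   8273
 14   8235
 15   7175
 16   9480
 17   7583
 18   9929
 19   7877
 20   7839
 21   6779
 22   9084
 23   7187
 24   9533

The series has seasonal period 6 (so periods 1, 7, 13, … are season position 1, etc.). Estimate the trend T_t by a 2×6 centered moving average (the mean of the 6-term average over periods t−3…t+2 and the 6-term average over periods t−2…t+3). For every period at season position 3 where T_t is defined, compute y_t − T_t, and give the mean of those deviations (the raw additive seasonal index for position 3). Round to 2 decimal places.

Season position 3 occurs at t = 9, 15, 21 (where T_t is defined).
t=9: T_9 = 8874.9167; y_9 − T_9 = 7571 − 8874.9167 = -1303.9167
t=15: T_15 = 8478.8333; y_15 − T_15 = 7175 − 8478.8333 = -1303.8333
t=21: T_21 = 8082.8333; y_21 − T_21 = 6779 − 8082.8333 = -1303.8333
Mean deviation: (-1303.9167 + -1303.8333 + -1303.8333) / 3 = -1303.86

-1303.86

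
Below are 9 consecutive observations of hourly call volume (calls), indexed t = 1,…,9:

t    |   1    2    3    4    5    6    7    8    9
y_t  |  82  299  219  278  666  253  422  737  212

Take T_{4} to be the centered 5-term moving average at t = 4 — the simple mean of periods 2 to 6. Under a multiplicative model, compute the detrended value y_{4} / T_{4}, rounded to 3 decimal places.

Trend T_4 = (299 + 219 + 278 + 666 + 253) / 5 = 1715/5 = 343.00000
Ratio to trend: 278 / 343.00000 = 0.810

0.810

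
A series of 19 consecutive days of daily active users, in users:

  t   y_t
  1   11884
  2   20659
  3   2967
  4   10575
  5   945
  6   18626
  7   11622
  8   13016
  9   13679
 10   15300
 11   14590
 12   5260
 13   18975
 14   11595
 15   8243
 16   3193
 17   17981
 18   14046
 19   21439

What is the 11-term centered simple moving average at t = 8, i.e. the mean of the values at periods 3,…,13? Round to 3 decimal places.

11414.091

Sum of periods 3–13: 2967 + 10575 + 945 + 18626 + 11622 + 13016 + 13679 + 15300 + 14590 + 5260 + 18975 = 125555
Divide by 11: 125555 / 11 = 11414.091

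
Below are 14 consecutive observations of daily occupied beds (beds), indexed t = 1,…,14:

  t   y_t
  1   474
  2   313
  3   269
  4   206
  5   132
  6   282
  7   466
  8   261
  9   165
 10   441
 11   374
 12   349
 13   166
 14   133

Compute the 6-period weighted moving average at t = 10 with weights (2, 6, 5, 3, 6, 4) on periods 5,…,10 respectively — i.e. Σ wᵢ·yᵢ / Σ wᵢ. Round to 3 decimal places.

Weighted sum: 2·132 + 6·282 + 5·466 + 3·261 + 6·165 + 4·441 = 264 + 1692 + 2330 + 783 + 990 + 1764 = 7823
Weight total: 2 + 6 + 5 + 3 + 6 + 4 = 26
WMA = 7823 / 26 = 300.885

300.885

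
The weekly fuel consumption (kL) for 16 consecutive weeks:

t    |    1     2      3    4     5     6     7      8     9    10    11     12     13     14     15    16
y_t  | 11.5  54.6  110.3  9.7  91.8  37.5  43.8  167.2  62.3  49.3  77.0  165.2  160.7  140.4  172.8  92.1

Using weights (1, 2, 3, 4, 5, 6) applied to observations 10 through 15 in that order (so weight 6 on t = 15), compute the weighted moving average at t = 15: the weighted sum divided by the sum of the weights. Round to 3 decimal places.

Weighted sum: 1·49.3 + 2·77.0 + 3·165.2 + 4·160.7 + 5·140.4 + 6·172.8 = 49.3 + 154.0 + 495.6 + 642.8 + 702.0 + 1036.8 = 3080.5
Weight total: 1 + 2 + 3 + 4 + 5 + 6 = 21
WMA = 3080.5 / 21 = 146.690

146.690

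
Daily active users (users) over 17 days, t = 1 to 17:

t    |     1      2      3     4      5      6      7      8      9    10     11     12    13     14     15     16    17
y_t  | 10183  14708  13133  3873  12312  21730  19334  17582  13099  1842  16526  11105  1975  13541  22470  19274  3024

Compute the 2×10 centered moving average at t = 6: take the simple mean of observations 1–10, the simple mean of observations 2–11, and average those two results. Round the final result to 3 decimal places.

13096.750

Sum over 1–10: 10183 + 14708 + 13133 + 3873 + 12312 + 21730 + 19334 + 17582 + 13099 + 1842 = 127796
Sum over 2–11: 14708 + 13133 + 3873 + 12312 + 21730 + 19334 + 17582 + 13099 + 1842 + 16526 = 134139
CMA at t=6 = (127796 + 134139) / (2·10) = 261935 / 20 = 13096.750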